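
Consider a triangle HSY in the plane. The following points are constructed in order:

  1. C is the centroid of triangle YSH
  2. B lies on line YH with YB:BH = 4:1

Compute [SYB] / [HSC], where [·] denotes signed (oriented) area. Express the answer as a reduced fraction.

Assign H = (0, 0), S = (1, 0), Y = (0, 1) — the answer is frame-independent, so this choice is without loss of generality.
1. C is the centroid of triangle YSH ⇒ C = (1/3, 1/3)
2. B lies on line YH with YB:BH = 4:1 ⇒ B = (0, 1/5)
2·[SYB] = 4/5, 2·[HSC] = 1/3
[SYB]:[HSC] = 4/5:1/3 = 12/5

[SYB]:[HSC] = 12/5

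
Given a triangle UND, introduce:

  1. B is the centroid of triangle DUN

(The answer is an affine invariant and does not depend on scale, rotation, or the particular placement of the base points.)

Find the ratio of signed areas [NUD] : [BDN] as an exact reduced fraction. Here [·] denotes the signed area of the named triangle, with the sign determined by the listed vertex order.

Set U = (0, 0), N = (1, 0), D = (0, 1); any affine frame gives the same invariant.
1. B is the centroid of triangle DUN ⇒ B = (1/3, 1/3)
2·[NUD] = -1, 2·[BDN] = -1/3
[NUD]:[BDN] = -1:-1/3 = 3

[NUD]:[BDN] = 3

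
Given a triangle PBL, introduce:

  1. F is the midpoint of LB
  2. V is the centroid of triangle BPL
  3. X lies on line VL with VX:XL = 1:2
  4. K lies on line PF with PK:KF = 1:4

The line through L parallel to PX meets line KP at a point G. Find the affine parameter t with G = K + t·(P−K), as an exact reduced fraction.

t = 23/3

Choose coordinates P = (0, 0), B = (1, 0), L = (0, 1).
1. F is the midpoint of LB ⇒ F = (1/2, 1/2)
2. V is the centroid of triangle BPL ⇒ V = (1/3, 1/3)
3. X lies on line VL with VX:XL = 1:2 ⇒ X = (2/9, 5/9)
4. K lies on line PF with PK:KF = 1:4 ⇒ K = (1/10, 1/10)
through L parallel to PX: direction (2/9, 5/9); meets KP at G = (-2/3, -2/3)
G = K + t·(P−K) with t = 23/3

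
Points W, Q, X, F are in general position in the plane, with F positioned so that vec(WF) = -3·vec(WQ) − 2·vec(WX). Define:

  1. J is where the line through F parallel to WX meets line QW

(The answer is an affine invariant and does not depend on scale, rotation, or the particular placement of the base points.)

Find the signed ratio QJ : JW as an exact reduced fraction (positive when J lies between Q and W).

Work in coordinates with W = (0, 0), Q = (1, 0), X = (0, 1), F = (-3, -2).
1. J is where the line through F parallel to WX meets line QW ⇒ J = (-3, 0)
J = Q + t·(W−Q) with t = 4, so QJ:JW = t:(1−t) = 4:-3

QJ:JW = -4/3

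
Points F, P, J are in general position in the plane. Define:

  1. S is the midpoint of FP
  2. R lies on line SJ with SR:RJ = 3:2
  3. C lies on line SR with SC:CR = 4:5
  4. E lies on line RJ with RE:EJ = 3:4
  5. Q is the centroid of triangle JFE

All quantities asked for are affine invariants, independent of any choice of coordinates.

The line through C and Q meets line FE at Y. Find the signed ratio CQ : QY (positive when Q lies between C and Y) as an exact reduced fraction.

CQ:QY = -61/8

Set F = (0, 0), P = (1, 0), J = (0, 1); any affine frame gives the same invariant.
1. S is the midpoint of FP ⇒ S = (1/2, 0)
2. R lies on line SJ with SR:RJ = 3:2 ⇒ R = (1/5, 3/5)
3. C lies on line SR with SC:CR = 4:5 ⇒ C = (11/30, 4/15)
4. E lies on line RJ with RE:EJ = 3:4 ⇒ E = (4/35, 27/35)
5. Q is the centroid of triangle JFE ⇒ Q = (4/105, 62/105)
line CQ meets FE at Y = (104/1281, 234/427)
Q = C + t·(Y−C) with t = 61/53, so CQ:QY = 61/53:-8/53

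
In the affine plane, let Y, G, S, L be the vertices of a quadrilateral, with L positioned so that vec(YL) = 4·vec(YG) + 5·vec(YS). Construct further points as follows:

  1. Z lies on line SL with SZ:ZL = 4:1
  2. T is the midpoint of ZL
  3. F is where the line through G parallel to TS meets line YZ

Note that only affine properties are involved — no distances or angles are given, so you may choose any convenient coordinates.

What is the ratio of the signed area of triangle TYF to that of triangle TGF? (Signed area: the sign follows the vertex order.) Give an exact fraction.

[TYF]:[TGF] = -1/21

Set Y = (0, 0), G = (1, 0), S = (0, 1), L = (4, 5); any affine frame gives the same invariant.
1. Z lies on line SL with SZ:ZL = 4:1 ⇒ Z = (16/5, 21/5)
2. T is the midpoint of ZL ⇒ T = (18/5, 23/5)
3. F is where the line through G parallel to TS meets line YZ ⇒ F = (-16/5, -21/5)
2·[TYF] = 2/5, 2·[TGF] = -42/5
[TYF]:[TGF] = 2/5:-42/5 = -1/21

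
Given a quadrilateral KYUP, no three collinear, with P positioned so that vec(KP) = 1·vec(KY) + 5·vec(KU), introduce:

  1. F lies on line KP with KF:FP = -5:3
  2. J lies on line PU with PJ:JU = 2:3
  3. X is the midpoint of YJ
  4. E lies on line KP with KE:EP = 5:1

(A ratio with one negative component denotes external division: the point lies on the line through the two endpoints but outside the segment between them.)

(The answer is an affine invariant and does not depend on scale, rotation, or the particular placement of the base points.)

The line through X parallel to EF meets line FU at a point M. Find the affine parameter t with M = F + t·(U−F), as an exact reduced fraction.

Choose coordinates K = (0, 0), Y = (1, 0), U = (0, 1), P = (1, 5).
1. F lies on line KP with KF:FP = -5:3 ⇒ F = (5/2, 25/2)
2. J lies on line PU with PJ:JU = 2:3 ⇒ J = (3/5, 17/5)
3. X is the midpoint of YJ ⇒ X = (4/5, 17/10)
4. E lies on line KP with KE:EP = 5:1 ⇒ E = (5/6, 25/6)
through X parallel to EF: direction (5/3, 25/3); meets FU at M = (33/4, 779/20)
M = F + t·(U−F) with t = -23/10

t = -23/10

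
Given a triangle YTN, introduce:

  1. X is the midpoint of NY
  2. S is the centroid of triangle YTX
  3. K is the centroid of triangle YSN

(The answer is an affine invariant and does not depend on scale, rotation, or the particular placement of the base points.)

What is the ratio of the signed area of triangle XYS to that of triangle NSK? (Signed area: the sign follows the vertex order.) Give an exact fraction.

[XYS]:[NSK] = -3/2

Set Y = (0, 0), T = (1, 0), N = (0, 1); any affine frame gives the same invariant.
1. X is the midpoint of NY ⇒ X = (0, 1/2)
2. S is the centroid of triangle YTX ⇒ S = (1/3, 1/6)
3. K is the centroid of triangle YSN ⇒ K = (1/9, 7/18)
2·[XYS] = 1/6, 2·[NSK] = -1/9
[XYS]:[NSK] = 1/6:-1/9 = -3/2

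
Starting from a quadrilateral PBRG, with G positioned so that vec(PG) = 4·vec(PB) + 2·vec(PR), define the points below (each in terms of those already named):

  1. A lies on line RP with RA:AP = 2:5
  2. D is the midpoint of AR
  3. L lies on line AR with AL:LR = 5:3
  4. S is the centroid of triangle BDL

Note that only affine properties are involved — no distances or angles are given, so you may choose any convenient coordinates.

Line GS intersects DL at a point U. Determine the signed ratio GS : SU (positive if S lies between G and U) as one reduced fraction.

GS:SU = 11

Set P = (0, 0), B = (1, 0), R = (0, 1), G = (4, 2); any affine frame gives the same invariant.
1. A lies on line RP with RA:AP = 2:5 ⇒ A = (0, 5/7)
2. D is the midpoint of AR ⇒ D = (0, 6/7)
3. L lies on line AR with AL:LR = 5:3 ⇒ L = (0, 25/28)
4. S is the centroid of triangle BDL ⇒ S = (1/3, 7/12)
line GS meets DL at U = (0, 5/11)
S = G + t·(U−G) with t = 11/12, so GS:SU = 11/12:1/12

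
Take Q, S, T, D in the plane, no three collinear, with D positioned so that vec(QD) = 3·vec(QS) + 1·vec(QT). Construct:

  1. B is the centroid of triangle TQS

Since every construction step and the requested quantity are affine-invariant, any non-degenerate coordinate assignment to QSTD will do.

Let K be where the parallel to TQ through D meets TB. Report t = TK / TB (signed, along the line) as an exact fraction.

t = 9

Choose coordinates Q = (0, 0), S = (1, 0), T = (0, 1), D = (3, 1).
1. B is the centroid of triangle TQS ⇒ B = (1/3, 1/3)
through D parallel to TQ: direction (0, -1); meets TB at K = (3, -5)
K = T + t·(B−T) with t = 9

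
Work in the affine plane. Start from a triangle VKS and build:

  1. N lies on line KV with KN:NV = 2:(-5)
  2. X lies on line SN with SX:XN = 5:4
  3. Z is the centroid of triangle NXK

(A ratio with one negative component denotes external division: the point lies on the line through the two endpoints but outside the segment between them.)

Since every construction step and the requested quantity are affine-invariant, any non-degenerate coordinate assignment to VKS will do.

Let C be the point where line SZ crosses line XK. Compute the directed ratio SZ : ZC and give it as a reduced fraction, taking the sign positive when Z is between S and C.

Choose coordinates V = (0, 0), K = (1, 0), S = (0, 1).
1. N lies on line KV with KN:NV = 2:(-5) ⇒ N = (5/3, 0)
2. X lies on line SN with SX:XN = 5:4 ⇒ X = (25/27, 4/9)
3. Z is the centroid of triangle NXK ⇒ Z = (97/81, 4/27)
line SZ meets XK at C = (485/513, 56/171)
Z = S + t·(C−S) with t = 19/15, so SZ:ZC = 19/15:-4/15

SZ:ZC = -19/4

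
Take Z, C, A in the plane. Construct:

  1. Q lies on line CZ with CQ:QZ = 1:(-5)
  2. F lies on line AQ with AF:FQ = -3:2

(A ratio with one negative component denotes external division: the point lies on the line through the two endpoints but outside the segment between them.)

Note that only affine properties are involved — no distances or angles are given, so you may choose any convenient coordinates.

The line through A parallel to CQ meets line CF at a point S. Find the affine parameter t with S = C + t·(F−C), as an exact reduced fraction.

t = -1/2

Work in coordinates with Z = (0, 0), C = (1, 0), A = (0, 1).
1. Q lies on line CZ with CQ:QZ = 1:(-5) ⇒ Q = (5/4, 0)
2. F lies on line AQ with AF:FQ = -3:2 ⇒ F = (15/4, -2)
through A parallel to CQ: direction (1/4, 0); meets CF at S = (-3/8, 1)
S = C + t·(F−C) with t = -1/2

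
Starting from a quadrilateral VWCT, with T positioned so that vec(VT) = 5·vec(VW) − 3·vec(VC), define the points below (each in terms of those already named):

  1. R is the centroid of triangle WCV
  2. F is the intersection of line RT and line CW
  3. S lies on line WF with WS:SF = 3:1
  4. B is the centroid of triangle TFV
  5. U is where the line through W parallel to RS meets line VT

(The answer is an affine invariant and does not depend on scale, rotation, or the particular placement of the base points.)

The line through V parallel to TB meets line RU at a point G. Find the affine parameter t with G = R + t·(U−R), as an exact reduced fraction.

Set V = (0, 0), W = (1, 0), C = (0, 1), T = (5, -3); any affine frame gives the same invariant.
1. R is the centroid of triangle WCV ⇒ R = (1/3, 1/3)
2. F is the intersection of line RT and line CW ⇒ F = (3/2, -1/2)
3. S lies on line WF with WS:SF = 3:1 ⇒ S = (11/8, -3/8)
4. B is the centroid of triangle TFV ⇒ B = (13/6, -7/6)
5. U is where the line through W parallel to RS meets line VT ⇒ U = (17/2, -51/10)
through V parallel to TB: direction (-17/6, 11/6); meets RU at G = (578/19, -374/19)
G = R + t·(U−R) with t = 70/19

t = 70/19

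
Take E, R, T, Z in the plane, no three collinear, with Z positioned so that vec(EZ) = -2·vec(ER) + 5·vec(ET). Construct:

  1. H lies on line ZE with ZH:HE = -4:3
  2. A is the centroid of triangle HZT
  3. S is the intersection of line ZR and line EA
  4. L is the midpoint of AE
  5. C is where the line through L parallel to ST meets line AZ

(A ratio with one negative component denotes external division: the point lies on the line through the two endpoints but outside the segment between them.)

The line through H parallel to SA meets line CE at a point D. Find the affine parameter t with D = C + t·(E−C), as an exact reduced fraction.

t = 157/7

Assign E = (0, 0), R = (1, 0), T = (0, 1), Z = (-2, 5) — the answer is frame-independent, so this choice is without loss of generality.
1. H lies on line ZE with ZH:HE = -4:3 ⇒ H = (6, -15)
2. A is the centroid of triangle HZT ⇒ A = (4/3, -3)
3. S is the intersection of line ZR and line EA ⇒ S = (-20/7, 45/7)
4. L is the midpoint of AE ⇒ L = (2/3, -3/2)
5. C is where the line through L parallel to ST meets line AZ ⇒ C = (13/15, -47/25)
through H parallel to SA: direction (88/21, -66/7); meets CE at D = (-130/7, 282/7)
D = C + t·(E−C) with t = 157/7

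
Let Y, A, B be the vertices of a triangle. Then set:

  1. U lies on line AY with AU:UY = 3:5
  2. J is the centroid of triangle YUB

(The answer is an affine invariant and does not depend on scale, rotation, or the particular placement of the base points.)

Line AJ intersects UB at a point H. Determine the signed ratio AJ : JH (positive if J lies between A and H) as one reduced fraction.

Work in coordinates with Y = (0, 0), A = (1, 0), B = (0, 1).
1. U lies on line AY with AU:UY = 3:5 ⇒ U = (5/8, 0)
2. J is the centroid of triangle YUB ⇒ J = (5/24, 1/3)
line AJ meets UB at H = (55/112, 3/14)
J = A + t·(H−A) with t = 14/9, so AJ:JH = 14/9:-5/9

AJ:JH = -14/5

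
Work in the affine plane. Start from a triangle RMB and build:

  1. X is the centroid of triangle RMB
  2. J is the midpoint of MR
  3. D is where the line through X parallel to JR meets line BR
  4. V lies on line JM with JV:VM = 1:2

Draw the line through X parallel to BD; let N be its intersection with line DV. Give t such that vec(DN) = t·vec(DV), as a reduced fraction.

t = 1/2

Assign R = (0, 0), M = (1, 0), B = (0, 1) — the answer is frame-independent, so this choice is without loss of generality.
1. X is the centroid of triangle RMB ⇒ X = (1/3, 1/3)
2. J is the midpoint of MR ⇒ J = (1/2, 0)
3. D is where the line through X parallel to JR meets line BR ⇒ D = (0, 1/3)
4. V lies on line JM with JV:VM = 1:2 ⇒ V = (2/3, 0)
through X parallel to BD: direction (0, -2/3); meets DV at N = (1/3, 1/6)
N = D + t·(V−D) with t = 1/2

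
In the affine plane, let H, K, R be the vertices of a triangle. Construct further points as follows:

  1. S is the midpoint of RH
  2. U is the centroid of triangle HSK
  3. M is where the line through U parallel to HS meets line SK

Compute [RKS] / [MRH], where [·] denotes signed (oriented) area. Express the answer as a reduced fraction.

Work in coordinates with H = (0, 0), K = (1, 0), R = (0, 1).
1. S is the midpoint of RH ⇒ S = (0, 1/2)
2. U is the centroid of triangle HSK ⇒ U = (1/3, 1/6)
3. M is where the line through U parallel to HS meets line SK ⇒ M = (1/3, 1/3)
2·[RKS] = -1/2, 2·[MRH] = 1/3
[RKS]:[MRH] = -1/2:1/3 = -3/2

[RKS]:[MRH] = -3/2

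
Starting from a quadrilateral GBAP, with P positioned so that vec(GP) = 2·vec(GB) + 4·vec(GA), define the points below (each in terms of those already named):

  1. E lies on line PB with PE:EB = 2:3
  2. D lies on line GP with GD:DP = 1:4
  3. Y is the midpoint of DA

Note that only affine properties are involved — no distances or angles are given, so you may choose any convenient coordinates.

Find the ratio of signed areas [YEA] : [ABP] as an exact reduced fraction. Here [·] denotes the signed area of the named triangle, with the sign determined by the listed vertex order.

Set G = (0, 0), B = (1, 0), A = (0, 1), P = (2, 4); any affine frame gives the same invariant.
1. E lies on line PB with PE:EB = 2:3 ⇒ E = (8/5, 12/5)
2. D lies on line GP with GD:DP = 1:4 ⇒ D = (2/5, 4/5)
3. Y is the midpoint of DA ⇒ Y = (1/5, 9/10)
2·[YEA] = 11/25, 2·[ABP] = 5
[YEA]:[ABP] = 11/25:5 = 11/125

[YEA]:[ABP] = 11/125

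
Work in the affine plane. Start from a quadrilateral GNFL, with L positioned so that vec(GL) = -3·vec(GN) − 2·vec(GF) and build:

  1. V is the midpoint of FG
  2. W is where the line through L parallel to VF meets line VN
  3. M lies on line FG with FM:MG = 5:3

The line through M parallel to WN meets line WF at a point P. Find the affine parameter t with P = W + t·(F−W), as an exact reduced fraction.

t = -1/4

Work in coordinates with G = (0, 0), N = (1, 0), F = (0, 1), L = (-3, -2).
1. V is the midpoint of FG ⇒ V = (0, 1/2)
2. W is where the line through L parallel to VF meets line VN ⇒ W = (-3, 2)
3. M lies on line FG with FM:MG = 5:3 ⇒ M = (0, 3/8)
through M parallel to WN: direction (4, -2); meets WF at P = (-15/4, 9/4)
P = W + t·(F−W) with t = -1/4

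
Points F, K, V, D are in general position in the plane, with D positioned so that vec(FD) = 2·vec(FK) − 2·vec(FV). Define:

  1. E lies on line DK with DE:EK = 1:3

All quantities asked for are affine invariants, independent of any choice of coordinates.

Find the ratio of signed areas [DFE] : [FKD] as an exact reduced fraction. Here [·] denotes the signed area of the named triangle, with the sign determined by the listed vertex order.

[DFE]:[FKD] = 1/4

Work in coordinates with F = (0, 0), K = (1, 0), V = (0, 1), D = (2, -2).
1. E lies on line DK with DE:EK = 1:3 ⇒ E = (7/4, -3/2)
2·[DFE] = -1/2, 2·[FKD] = -2
[DFE]:[FKD] = -1/2:-2 = 1/4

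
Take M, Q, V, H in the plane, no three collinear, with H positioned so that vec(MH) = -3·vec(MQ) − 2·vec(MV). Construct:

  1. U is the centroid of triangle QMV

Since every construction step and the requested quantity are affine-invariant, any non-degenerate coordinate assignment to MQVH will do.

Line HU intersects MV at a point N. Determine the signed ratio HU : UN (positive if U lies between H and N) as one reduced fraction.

HU:UN = -10

Set M = (0, 0), Q = (1, 0), V = (0, 1), H = (-3, -2); any affine frame gives the same invariant.
1. U is the centroid of triangle QMV ⇒ U = (1/3, 1/3)
line HU meets MV at N = (0, 1/10)
U = H + t·(N−H) with t = 10/9, so HU:UN = 10/9:-1/9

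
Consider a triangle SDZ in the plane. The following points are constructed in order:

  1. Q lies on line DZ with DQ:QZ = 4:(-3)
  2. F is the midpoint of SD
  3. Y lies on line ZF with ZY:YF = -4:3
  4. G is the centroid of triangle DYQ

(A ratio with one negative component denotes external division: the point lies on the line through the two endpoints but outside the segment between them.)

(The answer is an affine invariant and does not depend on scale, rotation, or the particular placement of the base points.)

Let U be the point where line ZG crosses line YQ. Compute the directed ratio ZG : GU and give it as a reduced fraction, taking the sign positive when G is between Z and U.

ZG:GU = 5/4

Work in coordinates with S = (0, 0), D = (1, 0), Z = (0, 1).
1. Q lies on line DZ with DQ:QZ = 4:(-3) ⇒ Q = (-3, 4)
2. F is the midpoint of SD ⇒ F = (1/2, 0)
3. Y lies on line ZF with ZY:YF = -4:3 ⇒ Y = (2, -3)
4. G is the centroid of triangle DYQ ⇒ G = (0, 1/3)
line ZG meets YQ at U = (0, -1/5)
G = Z + t·(U−Z) with t = 5/9, so ZG:GU = 5/9:4/9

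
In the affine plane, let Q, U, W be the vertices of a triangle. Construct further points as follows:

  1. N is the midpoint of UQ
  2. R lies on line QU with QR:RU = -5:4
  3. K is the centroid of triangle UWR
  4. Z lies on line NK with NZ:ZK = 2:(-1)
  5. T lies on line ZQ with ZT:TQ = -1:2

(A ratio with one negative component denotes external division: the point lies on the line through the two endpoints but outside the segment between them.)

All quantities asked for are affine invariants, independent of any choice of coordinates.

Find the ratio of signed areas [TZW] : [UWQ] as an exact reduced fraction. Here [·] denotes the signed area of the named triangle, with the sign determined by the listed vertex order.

Choose coordinates Q = (0, 0), U = (1, 0), W = (0, 1).
1. N is the midpoint of UQ ⇒ N = (1/2, 0)
2. R lies on line QU with QR:RU = -5:4 ⇒ R = (5, 0)
3. K is the centroid of triangle UWR ⇒ K = (2, 1/3)
4. Z lies on line NK with NZ:ZK = 2:(-1) ⇒ Z = (7/2, 2/3)
5. T lies on line ZQ with ZT:TQ = -1:2 ⇒ T = (7, 4/3)
2·[TZW] = -7/2, 2·[UWQ] = 1
[TZW]:[UWQ] = -7/2:1 = -7/2

[TZW]:[UWQ] = -7/2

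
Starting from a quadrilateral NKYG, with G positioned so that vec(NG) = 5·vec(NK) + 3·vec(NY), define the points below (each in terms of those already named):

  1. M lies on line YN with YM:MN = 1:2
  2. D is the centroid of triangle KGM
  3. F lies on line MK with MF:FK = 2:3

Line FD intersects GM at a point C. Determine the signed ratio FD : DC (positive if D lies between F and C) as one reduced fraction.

FD:DC = 1/5

Set N = (0, 0), K = (1, 0), Y = (0, 1), G = (5, 3); any affine frame gives the same invariant.
1. M lies on line YN with YM:MN = 1:2 ⇒ M = (0, 2/3)
2. D is the centroid of triangle KGM ⇒ D = (2, 11/9)
3. F lies on line MK with MF:FK = 2:3 ⇒ F = (2/5, 2/5)
line FD meets GM at C = (10, 16/3)
D = F + t·(C−F) with t = 1/6, so FD:DC = 1/6:5/6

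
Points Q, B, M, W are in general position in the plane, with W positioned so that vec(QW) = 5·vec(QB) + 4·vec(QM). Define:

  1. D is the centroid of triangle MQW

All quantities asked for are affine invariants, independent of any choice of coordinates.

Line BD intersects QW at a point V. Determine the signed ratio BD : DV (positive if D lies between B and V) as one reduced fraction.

Set Q = (0, 0), B = (1, 0), M = (0, 1), W = (5, 4); any affine frame gives the same invariant.
1. D is the centroid of triangle MQW ⇒ D = (5/3, 5/3)
line BD meets QW at V = (25/17, 20/17)
D = B + t·(V−B) with t = 17/12, so BD:DV = 17/12:-5/12

BD:DV = -17/5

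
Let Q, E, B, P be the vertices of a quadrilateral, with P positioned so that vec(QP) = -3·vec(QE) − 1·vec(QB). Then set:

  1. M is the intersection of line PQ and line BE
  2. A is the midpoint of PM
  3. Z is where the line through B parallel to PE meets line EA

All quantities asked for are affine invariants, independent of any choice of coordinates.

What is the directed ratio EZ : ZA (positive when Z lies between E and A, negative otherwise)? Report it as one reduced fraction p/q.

EZ:ZA = -8/7

Work in coordinates with Q = (0, 0), E = (1, 0), B = (0, 1), P = (-3, -1).
1. M is the intersection of line PQ and line BE ⇒ M = (3/4, 1/4)
2. A is the midpoint of PM ⇒ A = (-9/8, -3/8)
3. Z is where the line through B parallel to PE meets line EA ⇒ Z = (-16, -3)
Z = E + t·(A−E) with t = 8, so EZ:ZA = t:(1−t) = 8:-7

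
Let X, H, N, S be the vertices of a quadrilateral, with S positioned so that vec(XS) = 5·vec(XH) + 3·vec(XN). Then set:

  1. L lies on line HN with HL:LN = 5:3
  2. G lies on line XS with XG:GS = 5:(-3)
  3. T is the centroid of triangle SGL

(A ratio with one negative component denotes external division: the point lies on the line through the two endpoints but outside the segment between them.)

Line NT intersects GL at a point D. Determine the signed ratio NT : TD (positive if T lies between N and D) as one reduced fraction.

NT:TD = -65/8

Work in coordinates with X = (0, 0), H = (1, 0), N = (0, 1), S = (5, 3).
1. L lies on line HN with HL:LN = 5:3 ⇒ L = (3/8, 5/8)
2. G lies on line XS with XG:GS = 5:(-3) ⇒ G = (25/2, 15/2)
3. T is the centroid of triangle SGL ⇒ T = (143/24, 89/24)
line NT meets GL at D = (209/40, 27/8)
T = N + t·(D−N) with t = 65/57, so NT:TD = 65/57:-8/57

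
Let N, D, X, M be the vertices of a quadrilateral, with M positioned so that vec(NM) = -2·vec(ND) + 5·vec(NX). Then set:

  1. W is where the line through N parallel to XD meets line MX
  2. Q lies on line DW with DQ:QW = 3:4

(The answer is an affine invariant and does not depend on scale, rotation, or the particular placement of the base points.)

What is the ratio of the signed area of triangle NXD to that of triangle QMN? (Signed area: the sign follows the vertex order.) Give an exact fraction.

[NXD]:[QMN] = -7/29

Set N = (0, 0), D = (1, 0), X = (0, 1), M = (-2, 5); any affine frame gives the same invariant.
1. W is where the line through N parallel to XD meets line MX ⇒ W = (1, -1)
2. Q lies on line DW with DQ:QW = 3:4 ⇒ Q = (1, -3/7)
2·[NXD] = -1, 2·[QMN] = 29/7
[NXD]:[QMN] = -1:29/7 = -7/29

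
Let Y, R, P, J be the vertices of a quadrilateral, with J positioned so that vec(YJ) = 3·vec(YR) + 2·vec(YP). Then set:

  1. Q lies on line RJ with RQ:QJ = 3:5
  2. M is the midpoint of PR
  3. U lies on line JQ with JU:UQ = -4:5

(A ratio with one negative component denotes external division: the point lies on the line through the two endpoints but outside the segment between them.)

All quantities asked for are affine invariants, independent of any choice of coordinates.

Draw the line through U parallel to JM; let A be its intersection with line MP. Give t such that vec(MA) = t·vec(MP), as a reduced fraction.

t = 5/2

Work in coordinates with Y = (0, 0), R = (1, 0), P = (0, 1), J = (3, 2).
1. Q lies on line RJ with RQ:QJ = 3:5 ⇒ Q = (7/4, 3/4)
2. M is the midpoint of PR ⇒ M = (1/2, 1/2)
3. U lies on line JQ with JU:UQ = -4:5 ⇒ U = (8, 7)
through U parallel to JM: direction (-5/2, -3/2); meets MP at A = (-3/4, 7/4)
A = M + t·(P−M) with t = 5/2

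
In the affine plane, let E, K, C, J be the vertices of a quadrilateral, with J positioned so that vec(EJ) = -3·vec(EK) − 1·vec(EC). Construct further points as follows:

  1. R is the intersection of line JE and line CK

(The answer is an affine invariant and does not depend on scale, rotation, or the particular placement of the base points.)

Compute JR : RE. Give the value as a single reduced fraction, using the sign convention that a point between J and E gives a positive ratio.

JR:RE = -5

Choose coordinates E = (0, 0), K = (1, 0), C = (0, 1), J = (-3, -1).
1. R is the intersection of line JE and line CK ⇒ R = (3/4, 1/4)
R = J + t·(E−J) with t = 5/4, so JR:RE = t:(1−t) = 5/4:-1/4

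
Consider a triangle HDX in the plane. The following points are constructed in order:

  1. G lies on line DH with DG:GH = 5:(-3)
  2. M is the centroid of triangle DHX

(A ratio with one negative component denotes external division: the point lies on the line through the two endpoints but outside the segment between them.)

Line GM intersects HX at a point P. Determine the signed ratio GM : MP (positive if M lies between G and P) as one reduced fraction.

Work in coordinates with H = (0, 0), D = (1, 0), X = (0, 1).
1. G lies on line DH with DG:GH = 5:(-3) ⇒ G = (-3/2, 0)
2. M is the centroid of triangle DHX ⇒ M = (1/3, 1/3)
line GM meets HX at P = (0, 3/11)
M = G + t·(P−G) with t = 11/9, so GM:MP = 11/9:-2/9

GM:MP = -11/2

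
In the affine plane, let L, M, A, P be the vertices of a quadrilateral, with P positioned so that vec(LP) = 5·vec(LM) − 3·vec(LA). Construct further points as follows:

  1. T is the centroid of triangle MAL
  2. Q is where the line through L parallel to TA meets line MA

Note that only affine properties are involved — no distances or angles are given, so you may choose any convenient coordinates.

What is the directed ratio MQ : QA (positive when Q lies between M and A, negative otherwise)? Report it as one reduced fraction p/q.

Assign L = (0, 0), M = (1, 0), A = (0, 1), P = (5, -3) — the answer is frame-independent, so this choice is without loss of generality.
1. T is the centroid of triangle MAL ⇒ T = (1/3, 1/3)
2. Q is where the line through L parallel to TA meets line MA ⇒ Q = (-1, 2)
Q = M + t·(A−M) with t = 2, so MQ:QA = t:(1−t) = 2:-1

MQ:QA = -2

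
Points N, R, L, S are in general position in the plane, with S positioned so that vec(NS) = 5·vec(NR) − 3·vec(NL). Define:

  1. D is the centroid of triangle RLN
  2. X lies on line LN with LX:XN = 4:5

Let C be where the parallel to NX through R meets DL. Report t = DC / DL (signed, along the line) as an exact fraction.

t = -2

Choose coordinates N = (0, 0), R = (1, 0), L = (0, 1), S = (5, -3).
1. D is the centroid of triangle RLN ⇒ D = (1/3, 1/3)
2. X lies on line LN with LX:XN = 4:5 ⇒ X = (0, 5/9)
through R parallel to NX: direction (0, 5/9); meets DL at C = (1, -1)
C = D + t·(L−D) with t = -2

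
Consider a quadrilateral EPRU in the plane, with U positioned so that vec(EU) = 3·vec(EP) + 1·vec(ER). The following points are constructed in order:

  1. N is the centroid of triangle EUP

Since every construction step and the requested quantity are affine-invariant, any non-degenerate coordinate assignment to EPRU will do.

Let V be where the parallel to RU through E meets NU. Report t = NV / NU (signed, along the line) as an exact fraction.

Choose coordinates E = (0, 0), P = (1, 0), R = (0, 1), U = (3, 1).
1. N is the centroid of triangle EUP ⇒ N = (4/3, 1/3)
through E parallel to RU: direction (3, 0); meets NU at V = (1/2, 0)
V = N + t·(U−N) with t = -1/2

t = -1/2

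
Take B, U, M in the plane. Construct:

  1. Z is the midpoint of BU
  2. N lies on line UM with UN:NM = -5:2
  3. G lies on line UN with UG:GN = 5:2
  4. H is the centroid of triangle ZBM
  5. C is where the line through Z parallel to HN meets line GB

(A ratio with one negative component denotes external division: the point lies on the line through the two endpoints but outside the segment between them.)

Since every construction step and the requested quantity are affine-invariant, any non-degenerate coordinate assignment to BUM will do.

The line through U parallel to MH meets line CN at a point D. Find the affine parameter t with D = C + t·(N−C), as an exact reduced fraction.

Choose coordinates B = (0, 0), U = (1, 0), M = (0, 1).
1. Z is the midpoint of BU ⇒ Z = (1/2, 0)
2. N lies on line UM with UN:NM = -5:2 ⇒ N = (-2/3, 5/3)
3. G lies on line UN with UG:GN = 5:2 ⇒ G = (-4/21, 25/21)
4. H is the centroid of triangle ZBM ⇒ H = (1/6, 1/3)
5. C is where the line through Z parallel to HN meets line GB ⇒ C = (-16/93, 100/93)
through U parallel to MH: direction (1/6, -2/3); meets CN at D = (48/43, -20/43)
D = C + t·(N−C) with t = -112/43

t = -112/43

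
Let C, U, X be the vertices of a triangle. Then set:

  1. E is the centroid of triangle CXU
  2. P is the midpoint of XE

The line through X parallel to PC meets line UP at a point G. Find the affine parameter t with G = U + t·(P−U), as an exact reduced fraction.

Choose coordinates C = (0, 0), U = (1, 0), X = (0, 1).
1. E is the centroid of triangle CXU ⇒ E = (1/3, 1/3)
2. P is the midpoint of XE ⇒ P = (1/6, 2/3)
through X parallel to PC: direction (-1/6, -2/3); meets UP at G = (-1/24, 5/6)
G = U + t·(P−U) with t = 5/4

t = 5/4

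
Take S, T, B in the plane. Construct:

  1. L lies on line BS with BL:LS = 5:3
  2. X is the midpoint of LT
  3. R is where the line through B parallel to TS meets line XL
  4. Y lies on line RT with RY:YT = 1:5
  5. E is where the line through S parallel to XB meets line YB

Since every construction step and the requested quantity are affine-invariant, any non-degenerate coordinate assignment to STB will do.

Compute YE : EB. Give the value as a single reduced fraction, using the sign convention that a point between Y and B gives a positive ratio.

YE:EB = 83/72

Choose coordinates S = (0, 0), T = (1, 0), B = (0, 1).
1. L lies on line BS with BL:LS = 5:3 ⇒ L = (0, 3/8)
2. X is the midpoint of LT ⇒ X = (1/2, 3/16)
3. R is where the line through B parallel to TS meets line XL ⇒ R = (-5/3, 1)
4. Y lies on line RT with RY:YT = 1:5 ⇒ Y = (-11/9, 5/6)
5. E is where the line through S parallel to XB meets line YB ⇒ E = (-88/155, 143/155)
E = Y + t·(B−Y) with t = 83/155, so YE:EB = t:(1−t) = 83/155:72/155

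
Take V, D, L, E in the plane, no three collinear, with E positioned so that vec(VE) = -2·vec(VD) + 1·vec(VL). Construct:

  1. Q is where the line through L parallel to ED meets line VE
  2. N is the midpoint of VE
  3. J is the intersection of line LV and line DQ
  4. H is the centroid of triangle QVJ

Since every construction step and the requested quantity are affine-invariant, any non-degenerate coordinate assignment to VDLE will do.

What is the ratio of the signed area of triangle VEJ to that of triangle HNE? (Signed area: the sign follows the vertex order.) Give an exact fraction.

Choose coordinates V = (0, 0), D = (1, 0), L = (0, 1), E = (-2, 1).
1. Q is where the line through L parallel to ED meets line VE ⇒ Q = (-6, 3)
2. N is the midpoint of VE ⇒ N = (-1, 1/2)
3. J is the intersection of line LV and line DQ ⇒ J = (0, 3/7)
4. H is the centroid of triangle QVJ ⇒ H = (-2, 8/7)
2·[VEJ] = -6/7, 2·[HNE] = -1/7
[VEJ]:[HNE] = -6/7:-1/7 = 6

[VEJ]:[HNE] = 6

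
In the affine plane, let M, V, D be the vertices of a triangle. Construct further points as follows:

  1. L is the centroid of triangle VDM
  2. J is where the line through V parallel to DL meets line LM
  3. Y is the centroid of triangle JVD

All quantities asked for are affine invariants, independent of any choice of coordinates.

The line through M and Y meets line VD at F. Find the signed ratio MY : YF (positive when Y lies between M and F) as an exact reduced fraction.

MY:YF = -10

Set M = (0, 0), V = (1, 0), D = (0, 1); any affine frame gives the same invariant.
1. L is the centroid of triangle VDM ⇒ L = (1/3, 1/3)
2. J is where the line through V parallel to DL meets line LM ⇒ J = (2/3, 2/3)
3. Y is the centroid of triangle JVD ⇒ Y = (5/9, 5/9)
line MY meets VD at F = (1/2, 1/2)
Y = M + t·(F−M) with t = 10/9, so MY:YF = 10/9:-1/9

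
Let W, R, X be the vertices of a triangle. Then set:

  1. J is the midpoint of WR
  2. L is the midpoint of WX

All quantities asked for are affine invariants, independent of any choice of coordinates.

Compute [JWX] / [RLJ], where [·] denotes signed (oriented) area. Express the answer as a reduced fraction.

[JWX]:[RLJ] = -2

Work in coordinates with W = (0, 0), R = (1, 0), X = (0, 1).
1. J is the midpoint of WR ⇒ J = (1/2, 0)
2. L is the midpoint of WX ⇒ L = (0, 1/2)
2·[JWX] = -1/2, 2·[RLJ] = 1/4
[JWX]:[RLJ] = -1/2:1/4 = -2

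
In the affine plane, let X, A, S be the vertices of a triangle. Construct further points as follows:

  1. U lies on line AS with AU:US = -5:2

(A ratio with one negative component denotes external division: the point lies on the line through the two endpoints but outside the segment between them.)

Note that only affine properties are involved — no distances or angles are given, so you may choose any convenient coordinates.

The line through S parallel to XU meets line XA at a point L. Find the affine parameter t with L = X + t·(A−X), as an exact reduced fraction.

Work in coordinates with X = (0, 0), A = (1, 0), S = (0, 1).
1. U lies on line AS with AU:US = -5:2 ⇒ U = (-2/3, 5/3)
through S parallel to XU: direction (-2/3, 5/3); meets XA at L = (2/5, 0)
L = X + t·(A−X) with t = 2/5

t = 2/5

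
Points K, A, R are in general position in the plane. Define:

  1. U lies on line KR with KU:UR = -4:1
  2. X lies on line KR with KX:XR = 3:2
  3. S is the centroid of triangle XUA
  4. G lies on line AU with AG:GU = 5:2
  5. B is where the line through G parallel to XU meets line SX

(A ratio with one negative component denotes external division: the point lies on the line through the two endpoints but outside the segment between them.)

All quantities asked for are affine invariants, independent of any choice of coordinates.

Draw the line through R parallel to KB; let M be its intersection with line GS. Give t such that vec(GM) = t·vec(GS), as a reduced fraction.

Set K = (0, 0), A = (1, 0), R = (0, 1); any affine frame gives the same invariant.
1. U lies on line KR with KU:UR = -4:1 ⇒ U = (0, 4/3)
2. X lies on line KR with KX:XR = 3:2 ⇒ X = (0, 3/5)
3. S is the centroid of triangle XUA ⇒ S = (1/3, 29/45)
4. G lies on line AU with AG:GU = 5:2 ⇒ G = (2/7, 20/21)
5. B is where the line through G parallel to XU meets line SX ⇒ B = (2/7, 67/105)
through R parallel to KB: direction (2/7, 67/105); meets GS at M = (6/29, 212/145)
M = G + t·(S−G) with t = -48/29

t = -48/29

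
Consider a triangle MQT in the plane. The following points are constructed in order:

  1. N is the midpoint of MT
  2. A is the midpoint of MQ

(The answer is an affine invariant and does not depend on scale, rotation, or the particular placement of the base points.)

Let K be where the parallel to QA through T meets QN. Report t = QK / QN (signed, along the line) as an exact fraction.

Set M = (0, 0), Q = (1, 0), T = (0, 1); any affine frame gives the same invariant.
1. N is the midpoint of MT ⇒ N = (0, 1/2)
2. A is the midpoint of MQ ⇒ A = (1/2, 0)
through T parallel to QA: direction (-1/2, 0); meets QN at K = (-1, 1)
K = Q + t·(N−Q) with t = 2

t = 2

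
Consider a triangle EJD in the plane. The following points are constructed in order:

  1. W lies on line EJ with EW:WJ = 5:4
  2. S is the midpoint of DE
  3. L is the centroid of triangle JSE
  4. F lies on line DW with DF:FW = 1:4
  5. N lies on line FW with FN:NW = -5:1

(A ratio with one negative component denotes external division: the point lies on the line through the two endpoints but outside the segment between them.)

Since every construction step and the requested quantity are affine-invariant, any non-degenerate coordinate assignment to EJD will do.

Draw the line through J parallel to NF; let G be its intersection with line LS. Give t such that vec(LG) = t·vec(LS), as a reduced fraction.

t = -31/8

Assign E = (0, 0), J = (1, 0), D = (0, 1) — the answer is frame-independent, so this choice is without loss of generality.
1. W lies on line EJ with EW:WJ = 5:4 ⇒ W = (5/9, 0)
2. S is the midpoint of DE ⇒ S = (0, 1/2)
3. L is the centroid of triangle JSE ⇒ L = (1/3, 1/6)
4. F lies on line DW with DF:FW = 1:4 ⇒ F = (1/9, 4/5)
5. N lies on line FW with FN:NW = -5:1 ⇒ N = (2/3, -1/5)
through J parallel to NF: direction (-5/9, 1); meets LS at G = (13/8, -9/8)
G = L + t·(S−L) with t = -31/8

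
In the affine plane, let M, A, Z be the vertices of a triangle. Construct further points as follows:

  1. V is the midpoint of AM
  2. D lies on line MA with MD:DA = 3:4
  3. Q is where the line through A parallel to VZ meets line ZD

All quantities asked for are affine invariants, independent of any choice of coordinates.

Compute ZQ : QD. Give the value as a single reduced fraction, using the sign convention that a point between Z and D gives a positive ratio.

Work in coordinates with M = (0, 0), A = (1, 0), Z = (0, 1).
1. V is the midpoint of AM ⇒ V = (1/2, 0)
2. D lies on line MA with MD:DA = 3:4 ⇒ D = (3/7, 0)
3. Q is where the line through A parallel to VZ meets line ZD ⇒ Q = (-3, 8)
Q = Z + t·(D−Z) with t = -7, so ZQ:QD = t:(1−t) = -7:8

ZQ:QD = -7/8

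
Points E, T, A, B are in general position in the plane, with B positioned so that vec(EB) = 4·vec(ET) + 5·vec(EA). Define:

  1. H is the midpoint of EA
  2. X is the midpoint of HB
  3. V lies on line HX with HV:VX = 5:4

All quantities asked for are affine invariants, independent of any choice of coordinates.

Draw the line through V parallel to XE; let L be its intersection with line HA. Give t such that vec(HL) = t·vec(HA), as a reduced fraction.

t = -5/9

Choose coordinates E = (0, 0), T = (1, 0), A = (0, 1), B = (4, 5).
1. H is the midpoint of EA ⇒ H = (0, 1/2)
2. X is the midpoint of HB ⇒ X = (2, 11/4)
3. V lies on line HX with HV:VX = 5:4 ⇒ V = (10/9, 7/4)
through V parallel to XE: direction (-2, -11/4); meets HA at L = (0, 2/9)
L = H + t·(A−H) with t = -5/9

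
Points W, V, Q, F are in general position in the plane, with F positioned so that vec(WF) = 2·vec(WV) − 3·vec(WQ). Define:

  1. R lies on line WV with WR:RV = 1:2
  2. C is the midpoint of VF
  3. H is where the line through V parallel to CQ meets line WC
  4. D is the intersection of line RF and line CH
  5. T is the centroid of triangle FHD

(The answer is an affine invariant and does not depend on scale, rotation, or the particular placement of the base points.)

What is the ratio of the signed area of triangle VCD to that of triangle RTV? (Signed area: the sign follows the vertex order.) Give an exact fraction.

[VCD]:[RTV] = -27/50

Assign W = (0, 0), V = (1, 0), Q = (0, 1), F = (2, -3) — the answer is frame-independent, so this choice is without loss of generality.
1. R lies on line WV with WR:RV = 1:2 ⇒ R = (1/3, 0)
2. C is the midpoint of VF ⇒ C = (3/2, -3/2)
3. H is where the line through V parallel to CQ meets line WC ⇒ H = (5/2, -5/2)
4. D is the intersection of line RF and line CH ⇒ D = (3/4, -3/4)
5. T is the centroid of triangle FHD ⇒ T = (7/4, -25/12)
2·[VCD] = -3/4, 2·[RTV] = 25/18
[VCD]:[RTV] = -3/4:25/18 = -27/50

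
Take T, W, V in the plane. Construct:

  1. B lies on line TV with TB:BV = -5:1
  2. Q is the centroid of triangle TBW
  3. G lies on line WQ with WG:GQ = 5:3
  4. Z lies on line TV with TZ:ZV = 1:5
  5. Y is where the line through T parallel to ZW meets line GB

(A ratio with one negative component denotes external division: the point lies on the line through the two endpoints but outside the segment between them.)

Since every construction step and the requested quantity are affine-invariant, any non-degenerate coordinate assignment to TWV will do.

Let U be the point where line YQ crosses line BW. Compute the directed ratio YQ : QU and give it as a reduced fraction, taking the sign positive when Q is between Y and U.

Set T = (0, 0), W = (1, 0), V = (0, 1); any affine frame gives the same invariant.
1. B lies on line TV with TB:BV = -5:1 ⇒ B = (0, 5/4)
2. Q is the centroid of triangle TBW ⇒ Q = (1/3, 5/12)
3. G lies on line WQ with WG:GQ = 5:3 ⇒ G = (7/12, 25/96)
4. Z lies on line TV with TZ:ZV = 1:5 ⇒ Z = (0, 1/6)
5. Y is where the line through T parallel to ZW meets line GB ⇒ Y = (210/257, -35/257)
line YQ meets BW at U = (135/32, -515/128)
Q = Y + t·(U−Y) with t = -32/225, so YQ:QU = -32/225:257/225

YQ:QU = -32/257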